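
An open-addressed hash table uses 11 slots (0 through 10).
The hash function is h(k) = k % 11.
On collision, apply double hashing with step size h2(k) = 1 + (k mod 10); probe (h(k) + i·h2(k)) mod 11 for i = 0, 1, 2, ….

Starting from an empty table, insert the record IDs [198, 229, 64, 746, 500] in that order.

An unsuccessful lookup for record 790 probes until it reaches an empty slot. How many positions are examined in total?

2

198: h=0 => slot 0
229: h=9 => slot 9
64: h=9, h2=5, probe 9,3 => slot 3
746: h=9, h2=7, probe 9,5 => slot 5
500: h=5, h2=1, probe 5,6 => slot 6
Table: [198, ., ., 64, ., 746, 500, ., ., 229, .]
Lookup 790: h=9, h2=1, probe 9,10 → slot 10 empty, not found.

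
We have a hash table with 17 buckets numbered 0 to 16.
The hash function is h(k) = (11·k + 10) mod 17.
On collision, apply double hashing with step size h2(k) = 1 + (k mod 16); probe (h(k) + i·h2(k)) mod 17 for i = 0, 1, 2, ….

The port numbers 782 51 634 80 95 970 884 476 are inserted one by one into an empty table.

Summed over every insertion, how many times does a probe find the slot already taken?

782 hashes to 10; slot 10 is free → place at 10.
51 hashes to 10, h2=4; 10 taken → place at 14.
634 hashes to 14, h2=11; 14 taken → place at 8.
80 hashes to 6; slot 6 is free → place at 6.
95 hashes to 1; slot 1 is free → place at 1.
970 hashes to 4; slot 4 is free → place at 4.
884 hashes to 10, h2=5; 10 taken → place at 15.
476 hashes to 10, h2=13; 10,6 taken → place at 2.
Table: [∅, 95, 476, ∅, 970, ∅, 80, ∅, 634, ∅, 782, ∅, ∅, ∅, 51, 884, ∅]

5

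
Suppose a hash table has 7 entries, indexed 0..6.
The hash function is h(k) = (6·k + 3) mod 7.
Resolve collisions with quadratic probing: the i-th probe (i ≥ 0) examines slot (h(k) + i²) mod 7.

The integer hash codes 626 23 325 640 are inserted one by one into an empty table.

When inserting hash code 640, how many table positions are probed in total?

Insert 626: h=0, slot 0 empty -> index 0.
Insert 23: h=1, slot 1 empty -> index 1.
Insert 325: h=0, slots 0,1 occupied -> index 4.
Insert 640: h=0, slots 0,1,4 occupied -> index 2.
Table: [626, 23, 640, ∅, 325, ∅, ∅]

4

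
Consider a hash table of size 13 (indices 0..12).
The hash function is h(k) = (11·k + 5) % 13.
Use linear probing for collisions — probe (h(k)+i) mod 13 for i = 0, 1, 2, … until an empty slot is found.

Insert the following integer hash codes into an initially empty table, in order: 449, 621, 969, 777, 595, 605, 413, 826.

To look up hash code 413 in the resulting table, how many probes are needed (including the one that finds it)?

4

Insert 449: h=4, slot 4 empty → index 4.
Insert 621: h=11, slot 11 empty → index 11.
Insert 969: h=4, slot 4 occupied → index 5.
Insert 777: h=11, slot 11 occupied → index 12.
Insert 595: h=11, slots 11,12 occupied → index 0.
Insert 605: h=4, slots 4,5 occupied → index 6.
Insert 413: h=11, slots 11,12,0 occupied → index 1.
Insert 826: h=4, slots 4,5,6 occupied → index 7.
Table: [595, 413, ., ., 449, 969, 605, 826, ., ., ., 621, 777]
Lookup 413: h=11, probe 11,12,0,1 → found at 1.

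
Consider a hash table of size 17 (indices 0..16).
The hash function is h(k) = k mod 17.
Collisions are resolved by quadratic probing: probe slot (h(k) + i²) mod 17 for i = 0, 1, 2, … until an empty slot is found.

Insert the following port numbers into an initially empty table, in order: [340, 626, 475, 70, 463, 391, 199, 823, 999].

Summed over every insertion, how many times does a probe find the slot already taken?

1

340: h=0 => slot 0
626: h=14 => slot 14
475: h=16 => slot 16
70: h=2 => slot 2
463: h=4 => slot 4
391: h=0, probe 0,1 => slot 1
199: h=12 => slot 12
823: h=7 => slot 7
999: h=13 => slot 13
Table: [340, 391, 70, _, 463, _, _, 823, _, _, _, _, 199, 999, 626, _, 475]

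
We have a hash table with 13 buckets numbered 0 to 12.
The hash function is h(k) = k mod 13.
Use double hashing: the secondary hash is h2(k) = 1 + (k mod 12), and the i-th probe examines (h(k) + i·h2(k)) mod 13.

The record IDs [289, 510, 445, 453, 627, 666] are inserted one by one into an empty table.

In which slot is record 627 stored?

289 hashes to 3; slot 3 is free -> place at 3.
510 hashes to 3, h2=7; 3 taken -> place at 10.
445 hashes to 3, h2=2; 3 taken -> place at 5.
453 hashes to 11; slot 11 is free -> place at 11.
627 hashes to 3, h2=4; 3 taken -> place at 7.
666 hashes to 3, h2=7; 3,10 taken -> place at 4.
Table: [_, _, _, 289, 666, 445, _, 627, _, _, 510, 453, _]

7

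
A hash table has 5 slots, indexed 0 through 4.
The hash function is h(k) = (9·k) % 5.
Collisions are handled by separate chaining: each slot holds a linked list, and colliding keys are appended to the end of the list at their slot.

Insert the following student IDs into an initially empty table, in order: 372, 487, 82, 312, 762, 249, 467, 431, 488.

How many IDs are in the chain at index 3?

6

Insert 372: h=3, bucket 3 empty → new chain.
Insert 487: h=3, bucket 3 nonempty → append to chain.
Insert 82: h=3, bucket 3 nonempty → append to chain.
Insert 312: h=3, bucket 3 nonempty → append to chain.
Insert 762: h=3, bucket 3 nonempty → append to chain.
Insert 249: h=1, bucket 1 empty → new chain.
Insert 467: h=3, bucket 3 nonempty → append to chain.
Insert 431: h=4, bucket 4 empty → new chain.
Insert 488: h=2, bucket 2 empty → new chain.
Final buckets:
0: —
1: 249
2: 488
3: 372 -> 487 -> 82 -> 312 -> 762 -> 467
4: 431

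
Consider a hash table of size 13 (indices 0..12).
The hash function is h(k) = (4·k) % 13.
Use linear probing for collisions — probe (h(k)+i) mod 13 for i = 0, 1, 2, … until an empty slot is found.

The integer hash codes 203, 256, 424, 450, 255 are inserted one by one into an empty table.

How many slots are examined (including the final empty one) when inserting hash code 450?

203: h=6 -> slot 6
256: h=10 -> slot 10
424: h=6, probe 6,7 -> slot 7
450: h=6, probe 6,7,8 -> slot 8
255: h=6, probe 6,7,8,9 -> slot 9
Table: [∅, ∅, ∅, ∅, ∅, ∅, 203, 424, 450, 255, 256, ∅, ∅]

3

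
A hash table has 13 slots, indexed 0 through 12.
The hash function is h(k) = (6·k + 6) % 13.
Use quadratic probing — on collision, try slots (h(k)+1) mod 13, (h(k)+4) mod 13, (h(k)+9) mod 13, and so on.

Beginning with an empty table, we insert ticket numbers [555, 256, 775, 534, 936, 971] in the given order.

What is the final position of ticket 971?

Insert 555: h=8, slot 8 empty => index 8.
Insert 256: h=8, slot 8 occupied => index 9.
Insert 775: h=2, slot 2 empty => index 2.
Insert 534: h=12, slot 12 empty => index 12.
Insert 936: h=6, slot 6 empty => index 6.
Insert 971: h=8, slots 8,9,12 occupied => index 4.
Table: [—, —, 775, —, 971, —, 936, —, 555, 256, —, —, 534]

4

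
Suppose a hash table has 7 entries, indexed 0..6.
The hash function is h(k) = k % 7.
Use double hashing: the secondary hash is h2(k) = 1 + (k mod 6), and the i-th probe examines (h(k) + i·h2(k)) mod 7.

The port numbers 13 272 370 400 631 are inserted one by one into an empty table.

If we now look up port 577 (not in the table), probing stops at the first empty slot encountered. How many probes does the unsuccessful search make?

2

Insert 13: h=6, slot 6 empty => index 6.
Insert 272: h=6, h2=3, slot 6 occupied => index 2.
Insert 370: h=6, h2=5, slot 6 occupied => index 4.
Insert 400: h=1, slot 1 empty => index 1.
Insert 631: h=1, h2=2, slot 1 occupied => index 3.
Table: [-, 400, 272, 631, 370, -, 13]
Lookup 577: h=3, h2=2, probe 3,5 → slot 5 empty, not found.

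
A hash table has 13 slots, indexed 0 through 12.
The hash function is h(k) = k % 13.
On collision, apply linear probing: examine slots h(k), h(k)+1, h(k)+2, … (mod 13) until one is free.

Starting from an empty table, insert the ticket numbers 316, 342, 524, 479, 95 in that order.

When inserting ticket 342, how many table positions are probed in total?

Insert 316: h=4, slot 4 empty → index 4.
Insert 342: h=4, slot 4 occupied → index 5.
Insert 524: h=4, slots 4,5 occupied → index 6.
Insert 479: h=11, slot 11 empty → index 11.
Insert 95: h=4, slots 4,5,6 occupied → index 7.
Table: [—, —, —, —, 316, 342, 524, 95, —, —, —, 479, —]

2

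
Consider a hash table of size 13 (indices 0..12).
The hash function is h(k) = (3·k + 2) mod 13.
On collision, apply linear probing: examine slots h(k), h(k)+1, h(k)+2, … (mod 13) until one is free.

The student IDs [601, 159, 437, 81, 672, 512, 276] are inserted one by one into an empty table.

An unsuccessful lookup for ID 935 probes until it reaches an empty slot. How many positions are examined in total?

Insert 601: h=11, slot 11 empty -> index 11.
Insert 159: h=11, slot 11 occupied -> index 12.
Insert 437: h=0, slot 0 empty -> index 0.
Insert 81: h=11, slots 11,12,0 occupied -> index 1.
Insert 672: h=3, slot 3 empty -> index 3.
Insert 512: h=4, slot 4 empty -> index 4.
Insert 276: h=11, slots 11,12,0,1 occupied -> index 2.
Table: [437, 81, 276, 672, 512, _, _, _, _, _, _, 601, 159]
Lookup 935: h=12, probe 12,0,1,2,3,4,5 → slot 5 empty, not found.

7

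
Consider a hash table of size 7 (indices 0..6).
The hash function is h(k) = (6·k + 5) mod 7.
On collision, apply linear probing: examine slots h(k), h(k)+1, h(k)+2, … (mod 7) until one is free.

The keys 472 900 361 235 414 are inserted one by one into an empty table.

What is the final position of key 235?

Insert 472: h=2, slot 2 empty -> index 2.
Insert 900: h=1, slot 1 empty -> index 1.
Insert 361: h=1, slots 1,2 occupied -> index 3.
Insert 235: h=1, slots 1,2,3 occupied -> index 4.
Insert 414: h=4, slot 4 occupied -> index 5.
Table: [., 900, 472, 361, 235, 414, .]

4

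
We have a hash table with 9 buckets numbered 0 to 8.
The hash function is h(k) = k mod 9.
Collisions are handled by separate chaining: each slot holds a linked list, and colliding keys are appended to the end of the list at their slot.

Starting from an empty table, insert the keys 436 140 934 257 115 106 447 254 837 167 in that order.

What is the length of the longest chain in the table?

436 → bucket 4
140 → bucket 5
934 → bucket 7
257 → bucket 5 (collision)
115 → bucket 7 (collision)
106 → bucket 7 (collision)
447 → bucket 6
254 → bucket 2
837 → bucket 0
167 → bucket 5 (collision)
Final buckets:
0: 837
1: _
2: 254
3: _
4: 436
5: 140 -> 257 -> 167
6: 447
7: 934 -> 115 -> 106
8: _

3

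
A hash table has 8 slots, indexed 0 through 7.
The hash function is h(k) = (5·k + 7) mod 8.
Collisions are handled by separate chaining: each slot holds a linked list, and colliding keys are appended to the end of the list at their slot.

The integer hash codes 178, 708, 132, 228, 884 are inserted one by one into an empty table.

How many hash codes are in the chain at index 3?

4

Insert 178: h=1, bucket 1 empty -> new chain.
Insert 708: h=3, bucket 3 empty -> new chain.
Insert 132: h=3, bucket 3 nonempty -> append to chain.
Insert 228: h=3, bucket 3 nonempty -> append to chain.
Insert 884: h=3, bucket 3 nonempty -> append to chain.
Final buckets:
0: _
1: 178
2: _
3: 708 -> 132 -> 228 -> 884
4: _
5: _
6: _
7: _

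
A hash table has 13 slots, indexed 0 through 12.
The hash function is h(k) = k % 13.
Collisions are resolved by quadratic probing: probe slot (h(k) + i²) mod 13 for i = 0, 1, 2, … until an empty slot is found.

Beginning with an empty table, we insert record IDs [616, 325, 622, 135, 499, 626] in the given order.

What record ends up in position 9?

Insert 616: h=5, slot 5 empty → index 5.
Insert 325: h=0, slot 0 empty → index 0.
Insert 622: h=11, slot 11 empty → index 11.
Insert 135: h=5, slot 5 occupied → index 6.
Insert 499: h=5, slots 5,6 occupied → index 9.
Insert 626: h=2, slot 2 empty → index 2.
Table: [325, ., 626, ., ., 616, 135, ., ., 499, ., 622, .]

499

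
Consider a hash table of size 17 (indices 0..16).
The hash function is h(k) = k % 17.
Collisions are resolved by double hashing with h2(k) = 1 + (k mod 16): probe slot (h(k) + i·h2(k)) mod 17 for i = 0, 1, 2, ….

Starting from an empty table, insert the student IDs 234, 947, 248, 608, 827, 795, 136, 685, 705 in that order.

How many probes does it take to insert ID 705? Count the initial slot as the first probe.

Insert 234: h=13, slot 13 empty => index 13.
Insert 947: h=12, slot 12 empty => index 12.
Insert 248: h=10, slot 10 empty => index 10.
Insert 608: h=13, h2=1, slot 13 occupied => index 14.
Insert 827: h=11, slot 11 empty => index 11.
Insert 795: h=13, h2=12, slot 13 occupied => index 8.
Insert 136: h=0, slot 0 empty => index 0.
Insert 685: h=5, slot 5 empty => index 5.
Insert 705: h=8, h2=2, slots 8,10,12,14 occupied => index 16.
Table: [136, ∅, ∅, ∅, ∅, 685, ∅, ∅, 795, ∅, 248, 827, 947, 234, 608, ∅, 705]

5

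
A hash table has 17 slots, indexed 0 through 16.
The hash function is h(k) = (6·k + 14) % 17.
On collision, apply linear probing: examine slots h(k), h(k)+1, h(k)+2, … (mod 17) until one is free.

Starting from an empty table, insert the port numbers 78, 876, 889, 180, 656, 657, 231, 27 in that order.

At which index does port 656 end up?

8

78 hashes to 6; slot 6 is free => place at 6.
876 hashes to 0; slot 0 is free => place at 0.
889 hashes to 10; slot 10 is free => place at 10.
180 hashes to 6; 6 taken => place at 7.
656 hashes to 6; 6,7 taken => place at 8.
657 hashes to 12; slot 12 is free => place at 12.
231 hashes to 6; 6,7,8 taken => place at 9.
27 hashes to 6; 6,7,8,9,10 taken => place at 11.
Table: [876, ∅, ∅, ∅, ∅, ∅, 78, 180, 656, 231, 889, 27, 657, ∅, ∅, ∅, ∅]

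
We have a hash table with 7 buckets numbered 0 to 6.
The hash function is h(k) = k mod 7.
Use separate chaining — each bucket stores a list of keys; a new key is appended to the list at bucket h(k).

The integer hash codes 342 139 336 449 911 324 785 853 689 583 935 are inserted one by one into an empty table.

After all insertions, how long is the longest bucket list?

3

342 -> bucket 6
139 -> bucket 6 (collision)
336 -> bucket 0
449 -> bucket 1
911 -> bucket 1 (collision)
324 -> bucket 2
785 -> bucket 1 (collision)
853 -> bucket 6 (collision)
689 -> bucket 3
583 -> bucket 2 (collision)
935 -> bucket 4
Final buckets:
0: 336
1: 449 -> 911 -> 785
2: 324 -> 583
3: 689
4: 935
5: .
6: 342 -> 139 -> 853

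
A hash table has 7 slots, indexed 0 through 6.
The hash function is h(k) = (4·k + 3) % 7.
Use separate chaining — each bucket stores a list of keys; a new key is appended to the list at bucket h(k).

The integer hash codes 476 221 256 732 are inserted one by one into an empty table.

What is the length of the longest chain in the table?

3

476 -> bucket 3
221 -> bucket 5
256 -> bucket 5 (collision)
732 -> bucket 5 (collision)
Final buckets:
0: _
1: _
2: _
3: 476
4: _
5: 221 -> 256 -> 732
6: _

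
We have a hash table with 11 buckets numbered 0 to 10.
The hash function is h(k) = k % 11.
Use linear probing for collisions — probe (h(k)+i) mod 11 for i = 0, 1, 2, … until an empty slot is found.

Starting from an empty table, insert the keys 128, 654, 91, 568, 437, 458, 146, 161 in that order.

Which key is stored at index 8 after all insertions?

568

Insert 128: h=7, slot 7 empty → index 7.
Insert 654: h=5, slot 5 empty → index 5.
Insert 91: h=3, slot 3 empty → index 3.
Insert 568: h=7, slot 7 occupied → index 8.
Insert 437: h=8, slot 8 occupied → index 9.
Insert 458: h=7, slots 7,8,9 occupied → index 10.
Insert 146: h=3, slot 3 occupied → index 4.
Insert 161: h=7, slots 7,8,9,10 occupied → index 0.
Table: [161, -, -, 91, 146, 654, -, 128, 568, 437, 458]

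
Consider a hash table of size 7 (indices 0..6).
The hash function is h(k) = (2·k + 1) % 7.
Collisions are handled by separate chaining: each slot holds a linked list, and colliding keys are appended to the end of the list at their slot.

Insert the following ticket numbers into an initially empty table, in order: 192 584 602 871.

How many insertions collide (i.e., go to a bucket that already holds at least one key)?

192 -> bucket 0
584 -> bucket 0 (collision)
602 -> bucket 1
871 -> bucket 0 (collision)
Final buckets:
0: 192 -> 584 -> 871
1: 602
2: ∅
3: ∅
4: ∅
5: ∅
6: ∅

2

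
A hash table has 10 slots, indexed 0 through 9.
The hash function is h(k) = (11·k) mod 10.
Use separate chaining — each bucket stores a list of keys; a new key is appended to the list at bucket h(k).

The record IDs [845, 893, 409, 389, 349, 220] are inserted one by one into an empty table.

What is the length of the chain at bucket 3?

1

Insert 845: h=5, bucket 5 empty → new chain.
Insert 893: h=3, bucket 3 empty → new chain.
Insert 409: h=9, bucket 9 empty → new chain.
Insert 389: h=9, bucket 9 nonempty → append to chain.
Insert 349: h=9, bucket 9 nonempty → append to chain.
Insert 220: h=0, bucket 0 empty → new chain.
Final buckets:
0: 220
1: -
2: -
3: 893
4: -
5: 845
6: -
7: -
8: -
9: 409 -> 389 -> 349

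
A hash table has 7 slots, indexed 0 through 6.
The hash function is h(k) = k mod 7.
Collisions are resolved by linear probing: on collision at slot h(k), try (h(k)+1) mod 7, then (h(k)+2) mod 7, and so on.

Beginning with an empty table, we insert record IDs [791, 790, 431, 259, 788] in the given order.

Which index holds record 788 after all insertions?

5

791 hashes to 0; slot 0 is free → place at 0.
790 hashes to 6; slot 6 is free → place at 6.
431 hashes to 4; slot 4 is free → place at 4.
259 hashes to 0; 0 taken → place at 1.
788 hashes to 4; 4 taken → place at 5.
Table: [791, 259, _, _, 431, 788, 790]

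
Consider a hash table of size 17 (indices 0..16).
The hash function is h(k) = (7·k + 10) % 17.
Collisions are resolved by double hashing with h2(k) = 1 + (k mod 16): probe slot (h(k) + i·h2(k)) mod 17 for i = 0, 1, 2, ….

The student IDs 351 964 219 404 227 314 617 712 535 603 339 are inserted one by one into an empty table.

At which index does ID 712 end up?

5

351 hashes to 2; slot 2 is free => place at 2.
964 hashes to 9; slot 9 is free => place at 9.
219 hashes to 13; slot 13 is free => place at 13.
404 hashes to 16; slot 16 is free => place at 16.
227 hashes to 1; slot 1 is free => place at 1.
314 hashes to 15; slot 15 is free => place at 15.
617 hashes to 11; slot 11 is free => place at 11.
712 hashes to 13, h2=9; 13 taken => place at 5.
535 hashes to 15, h2=8; 15 taken => place at 6.
603 hashes to 15, h2=12; 15 taken => place at 10.
339 hashes to 3; slot 3 is free => place at 3.
Table: [., 227, 351, 339, ., 712, 535, ., ., 964, 603, 617, ., 219, ., 314, 404]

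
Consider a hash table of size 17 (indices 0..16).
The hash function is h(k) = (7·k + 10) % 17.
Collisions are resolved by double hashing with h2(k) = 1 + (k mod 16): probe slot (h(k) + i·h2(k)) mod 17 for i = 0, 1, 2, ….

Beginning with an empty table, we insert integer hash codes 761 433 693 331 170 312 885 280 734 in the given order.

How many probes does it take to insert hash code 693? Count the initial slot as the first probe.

761 hashes to 16; slot 16 is free -> place at 16.
433 hashes to 15; slot 15 is free -> place at 15.
693 hashes to 16, h2=6; 16 taken -> place at 5.
331 hashes to 15, h2=12; 15 taken -> place at 10.
170 hashes to 10, h2=11; 10 taken -> place at 4.
312 hashes to 1; slot 1 is free -> place at 1.
885 hashes to 0; slot 0 is free -> place at 0.
280 hashes to 15, h2=9; 15 taken -> place at 7.
734 hashes to 14; slot 14 is free -> place at 14.
Table: [885, 312, -, -, 170, 693, -, 280, -, -, 331, -, -, -, 734, 433, 761]

2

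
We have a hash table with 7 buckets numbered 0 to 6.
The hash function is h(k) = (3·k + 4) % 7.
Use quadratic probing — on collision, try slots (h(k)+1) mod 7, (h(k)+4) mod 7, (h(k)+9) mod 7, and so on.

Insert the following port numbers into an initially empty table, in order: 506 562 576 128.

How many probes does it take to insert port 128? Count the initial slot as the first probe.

Insert 506: h=3, slot 3 empty -> index 3.
Insert 562: h=3, slot 3 occupied -> index 4.
Insert 576: h=3, slots 3,4 occupied -> index 0.
Insert 128: h=3, slots 3,4,0 occupied -> index 5.
Table: [576, ∅, ∅, 506, 562, 128, ∅]

4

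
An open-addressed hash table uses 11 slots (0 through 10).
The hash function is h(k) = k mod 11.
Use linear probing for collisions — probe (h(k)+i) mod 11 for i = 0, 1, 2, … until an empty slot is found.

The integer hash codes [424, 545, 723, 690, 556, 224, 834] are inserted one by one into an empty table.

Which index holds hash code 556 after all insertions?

424 hashes to 6; slot 6 is free → place at 6.
545 hashes to 6; 6 taken → place at 7.
723 hashes to 8; slot 8 is free → place at 8.
690 hashes to 8; 8 taken → place at 9.
556 hashes to 6; 6,7,8,9 taken → place at 10.
224 hashes to 4; slot 4 is free → place at 4.
834 hashes to 9; 9,10 taken → place at 0.
Table: [834, —, —, —, 224, —, 424, 545, 723, 690, 556]

10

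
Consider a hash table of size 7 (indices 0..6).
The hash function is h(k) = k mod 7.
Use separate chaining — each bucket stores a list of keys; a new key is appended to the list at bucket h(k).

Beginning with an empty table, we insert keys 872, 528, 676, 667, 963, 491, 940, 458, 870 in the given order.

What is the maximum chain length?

872 -> bucket 4
528 -> bucket 3
676 -> bucket 4 (collision)
667 -> bucket 2
963 -> bucket 4 (collision)
491 -> bucket 1
940 -> bucket 2 (collision)
458 -> bucket 3 (collision)
870 -> bucket 2 (collision)
Final buckets:
0: ∅
1: 491
2: 667 -> 940 -> 870
3: 528 -> 458
4: 872 -> 676 -> 963
5: ∅
6: ∅

3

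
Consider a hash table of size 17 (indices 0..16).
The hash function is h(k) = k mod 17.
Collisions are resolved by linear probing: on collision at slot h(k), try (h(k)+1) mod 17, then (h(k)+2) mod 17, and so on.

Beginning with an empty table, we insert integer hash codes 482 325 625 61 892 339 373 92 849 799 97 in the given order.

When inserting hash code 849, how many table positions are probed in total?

3

482 hashes to 6; slot 6 is free -> place at 6.
325 hashes to 2; slot 2 is free -> place at 2.
625 hashes to 13; slot 13 is free -> place at 13.
61 hashes to 10; slot 10 is free -> place at 10.
892 hashes to 8; slot 8 is free -> place at 8.
339 hashes to 16; slot 16 is free -> place at 16.
373 hashes to 16; 16 taken -> place at 0.
92 hashes to 7; slot 7 is free -> place at 7.
849 hashes to 16; 16,0 taken -> place at 1.
799 hashes to 0; 0,1,2 taken -> place at 3.
97 hashes to 12; slot 12 is free -> place at 12.
Table: [373, 849, 325, 799, -, -, 482, 92, 892, -, 61, -, 97, 625, -, -, 339]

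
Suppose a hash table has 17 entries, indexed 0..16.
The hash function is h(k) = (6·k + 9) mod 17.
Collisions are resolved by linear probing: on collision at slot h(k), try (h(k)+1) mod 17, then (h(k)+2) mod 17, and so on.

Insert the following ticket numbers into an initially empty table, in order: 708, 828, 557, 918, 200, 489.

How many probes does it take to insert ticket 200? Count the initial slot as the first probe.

708: h=7 → slot 7
828: h=13 → slot 13
557: h=2 → slot 2
918: h=9 → slot 9
200: h=2, probe 2,3 → slot 3
489: h=2, probe 2,3,4 → slot 4
Table: [-, -, 557, 200, 489, -, -, 708, -, 918, -, -, -, 828, -, -, -]

2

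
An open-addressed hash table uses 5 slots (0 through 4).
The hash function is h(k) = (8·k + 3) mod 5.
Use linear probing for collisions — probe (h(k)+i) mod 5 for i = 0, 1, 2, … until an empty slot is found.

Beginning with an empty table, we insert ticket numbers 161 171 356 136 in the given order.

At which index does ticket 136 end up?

4

161 hashes to 1; slot 1 is free → place at 1.
171 hashes to 1; 1 taken → place at 2.
356 hashes to 1; 1,2 taken → place at 3.
136 hashes to 1; 1,2,3 taken → place at 4.
Table: [—, 161, 171, 356, 136]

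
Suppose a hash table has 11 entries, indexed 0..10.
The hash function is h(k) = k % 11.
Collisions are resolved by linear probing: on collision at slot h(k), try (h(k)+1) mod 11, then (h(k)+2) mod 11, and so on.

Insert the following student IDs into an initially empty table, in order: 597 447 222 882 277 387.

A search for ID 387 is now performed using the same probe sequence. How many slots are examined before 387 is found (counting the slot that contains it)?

597: h=3 → slot 3
447: h=7 → slot 7
222: h=2 → slot 2
882: h=2, probe 2,3,4 → slot 4
277: h=2, probe 2,3,4,5 → slot 5
387: h=2, probe 2,3,4,5,6 → slot 6
Table: [—, —, 222, 597, 882, 277, 387, 447, —, —, —]
Lookup 387: h=2, probe 2,3,4,5,6 → found at 6.

5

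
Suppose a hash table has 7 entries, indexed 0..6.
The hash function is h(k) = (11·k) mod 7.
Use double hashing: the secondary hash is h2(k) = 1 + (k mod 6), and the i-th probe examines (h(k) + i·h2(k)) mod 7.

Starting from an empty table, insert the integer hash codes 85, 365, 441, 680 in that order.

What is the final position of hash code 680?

85 hashes to 4; slot 4 is free → place at 4.
365 hashes to 4, h2=6; 4 taken → place at 3.
441 hashes to 0; slot 0 is free → place at 0.
680 hashes to 4, h2=3; 4,0,3 taken → place at 6.
Table: [441, _, _, 365, 85, _, 680]

6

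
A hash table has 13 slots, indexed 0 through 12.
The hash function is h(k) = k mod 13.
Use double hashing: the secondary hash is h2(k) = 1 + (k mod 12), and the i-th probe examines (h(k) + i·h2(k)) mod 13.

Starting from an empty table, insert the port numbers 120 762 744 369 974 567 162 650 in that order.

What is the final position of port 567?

Insert 120: h=3, slot 3 empty → index 3.
Insert 762: h=8, slot 8 empty → index 8.
Insert 744: h=3, h2=1, slot 3 occupied → index 4.
Insert 369: h=5, slot 5 empty → index 5.
Insert 974: h=12, slot 12 empty → index 12.
Insert 567: h=8, h2=4, slots 8,12,3 occupied → index 7.
Insert 162: h=6, slot 6 empty → index 6.
Insert 650: h=0, slot 0 empty → index 0.
Table: [650, -, -, 120, 744, 369, 162, 567, 762, -, -, -, 974]

7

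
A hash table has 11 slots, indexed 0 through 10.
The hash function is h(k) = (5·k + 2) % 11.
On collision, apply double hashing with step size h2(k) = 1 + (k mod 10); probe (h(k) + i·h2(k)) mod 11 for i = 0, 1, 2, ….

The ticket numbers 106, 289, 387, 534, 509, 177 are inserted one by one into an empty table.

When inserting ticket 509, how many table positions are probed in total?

106 hashes to 4; slot 4 is free => place at 4.
289 hashes to 6; slot 6 is free => place at 6.
387 hashes to 1; slot 1 is free => place at 1.
534 hashes to 10; slot 10 is free => place at 10.
509 hashes to 6, h2=10; 6 taken => place at 5.
177 hashes to 7; slot 7 is free => place at 7.
Table: [., 387, ., ., 106, 509, 289, 177, ., ., 534]

2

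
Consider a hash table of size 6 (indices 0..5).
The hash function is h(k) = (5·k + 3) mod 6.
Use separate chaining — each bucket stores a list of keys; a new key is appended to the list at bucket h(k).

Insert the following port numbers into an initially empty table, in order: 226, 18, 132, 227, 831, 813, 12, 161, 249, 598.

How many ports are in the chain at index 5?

2

226 -> bucket 5
18 -> bucket 3
132 -> bucket 3 (collision)
227 -> bucket 4
831 -> bucket 0
813 -> bucket 0 (collision)
12 -> bucket 3 (collision)
161 -> bucket 4 (collision)
249 -> bucket 0 (collision)
598 -> bucket 5 (collision)
Final buckets:
0: 831 -> 813 -> 249
1: .
2: .
3: 18 -> 132 -> 12
4: 227 -> 161
5: 226 -> 598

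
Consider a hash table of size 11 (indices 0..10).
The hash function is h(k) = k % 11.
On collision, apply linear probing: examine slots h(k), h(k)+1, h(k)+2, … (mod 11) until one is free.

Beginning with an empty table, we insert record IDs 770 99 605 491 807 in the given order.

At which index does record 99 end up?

770 hashes to 0; slot 0 is free -> place at 0.
99 hashes to 0; 0 taken -> place at 1.
605 hashes to 0; 0,1 taken -> place at 2.
491 hashes to 7; slot 7 is free -> place at 7.
807 hashes to 4; slot 4 is free -> place at 4.
Table: [770, 99, 605, -, 807, -, -, 491, -, -, -]

1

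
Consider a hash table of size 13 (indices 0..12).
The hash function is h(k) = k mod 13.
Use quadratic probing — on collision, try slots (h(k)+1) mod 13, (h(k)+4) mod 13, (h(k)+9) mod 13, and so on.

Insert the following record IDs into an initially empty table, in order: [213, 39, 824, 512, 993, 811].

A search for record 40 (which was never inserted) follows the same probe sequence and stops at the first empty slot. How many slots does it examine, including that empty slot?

2

Insert 213: h=5, slot 5 empty → index 5.
Insert 39: h=0, slot 0 empty → index 0.
Insert 824: h=5, slot 5 occupied → index 6.
Insert 512: h=5, slots 5,6 occupied → index 9.
Insert 993: h=5, slots 5,6,9 occupied → index 1.
Insert 811: h=5, slots 5,6,9,1 occupied → index 8.
Table: [39, 993, ∅, ∅, ∅, 213, 824, ∅, 811, 512, ∅, ∅, ∅]
Lookup 40: h=1, probe 1,2 → slot 2 empty, not found.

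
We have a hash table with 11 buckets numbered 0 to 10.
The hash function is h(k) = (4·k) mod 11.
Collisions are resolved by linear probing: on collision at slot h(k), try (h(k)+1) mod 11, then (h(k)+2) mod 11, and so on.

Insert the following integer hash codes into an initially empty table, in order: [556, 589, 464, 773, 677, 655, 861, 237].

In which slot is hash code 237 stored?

556: h=2 => slot 2
589: h=2, probe 2,3 => slot 3
464: h=8 => slot 8
773: h=1 => slot 1
677: h=2, probe 2,3,4 => slot 4
655: h=2, probe 2,3,4,5 => slot 5
861: h=1, probe 1,2,3,4,5,6 => slot 6
237: h=2, probe 2,3,4,5,6,7 => slot 7
Table: [., 773, 556, 589, 677, 655, 861, 237, 464, ., .]

7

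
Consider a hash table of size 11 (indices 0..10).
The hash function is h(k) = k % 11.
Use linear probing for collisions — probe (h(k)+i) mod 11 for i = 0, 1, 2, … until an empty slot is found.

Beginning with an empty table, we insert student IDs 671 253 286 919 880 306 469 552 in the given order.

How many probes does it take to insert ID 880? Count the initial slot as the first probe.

4

671 hashes to 0; slot 0 is free → place at 0.
253 hashes to 0; 0 taken → place at 1.
286 hashes to 0; 0,1 taken → place at 2.
919 hashes to 6; slot 6 is free → place at 6.
880 hashes to 0; 0,1,2 taken → place at 3.
306 hashes to 9; slot 9 is free → place at 9.
469 hashes to 7; slot 7 is free → place at 7.
552 hashes to 2; 2,3 taken → place at 4.
Table: [671, 253, 286, 880, 552, ., 919, 469, ., 306, .]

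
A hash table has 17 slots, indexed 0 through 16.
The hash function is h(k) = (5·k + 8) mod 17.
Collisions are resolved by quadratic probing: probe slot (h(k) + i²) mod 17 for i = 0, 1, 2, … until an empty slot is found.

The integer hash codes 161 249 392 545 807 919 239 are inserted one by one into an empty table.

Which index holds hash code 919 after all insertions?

5

161: h=14 -> slot 14
249: h=12 -> slot 12
392: h=13 -> slot 13
545: h=13, probe 13,14,0 -> slot 0
807: h=14, probe 14,15 -> slot 15
919: h=13, probe 13,14,0,5 -> slot 5
239: h=13, probe 13,14,0,5,12,4 -> slot 4
Table: [545, ∅, ∅, ∅, 239, 919, ∅, ∅, ∅, ∅, ∅, ∅, 249, 392, 161, 807, ∅]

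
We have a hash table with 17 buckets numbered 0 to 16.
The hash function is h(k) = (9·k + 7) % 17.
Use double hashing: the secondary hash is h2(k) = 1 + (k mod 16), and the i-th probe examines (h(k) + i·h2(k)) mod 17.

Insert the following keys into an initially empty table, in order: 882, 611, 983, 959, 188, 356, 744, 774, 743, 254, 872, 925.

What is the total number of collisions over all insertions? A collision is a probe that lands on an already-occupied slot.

8

882: h=6 -> slot 6
611: h=15 -> slot 15
983: h=14 -> slot 14
959: h=2 -> slot 2
188: h=16 -> slot 16
356: h=15, h2=5, probe 15,3 -> slot 3
744: h=5 -> slot 5
774: h=3, h2=7, probe 3,10 -> slot 10
743: h=13 -> slot 13
254: h=15, h2=15, probe 15,13,11 -> slot 11
872: h=1 -> slot 1
925: h=2, h2=14, probe 2,16,13,10,7 -> slot 7
Table: [-, 872, 959, 356, -, 744, 882, 925, -, -, 774, 254, -, 743, 983, 611, 188]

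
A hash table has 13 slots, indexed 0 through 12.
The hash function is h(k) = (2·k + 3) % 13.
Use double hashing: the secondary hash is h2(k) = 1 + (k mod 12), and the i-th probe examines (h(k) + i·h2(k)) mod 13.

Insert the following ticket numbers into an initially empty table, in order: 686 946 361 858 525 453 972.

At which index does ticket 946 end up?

686: h=10 => slot 10
946: h=10, h2=11, probe 10,8 => slot 8
361: h=10, h2=2, probe 10,12 => slot 12
858: h=3 => slot 3
525: h=0 => slot 0
453: h=12, h2=10, probe 12,9 => slot 9
972: h=10, h2=1, probe 10,11 => slot 11
Table: [525, ., ., 858, ., ., ., ., 946, 453, 686, 972, 361]

8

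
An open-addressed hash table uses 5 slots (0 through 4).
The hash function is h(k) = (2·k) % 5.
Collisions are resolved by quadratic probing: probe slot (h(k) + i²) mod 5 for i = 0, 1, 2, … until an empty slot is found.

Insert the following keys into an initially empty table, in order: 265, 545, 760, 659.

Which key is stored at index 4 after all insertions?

760

Insert 265: h=0, slot 0 empty -> index 0.
Insert 545: h=0, slot 0 occupied -> index 1.
Insert 760: h=0, slots 0,1 occupied -> index 4.
Insert 659: h=3, slot 3 empty -> index 3.
Table: [265, 545, ., 659, 760]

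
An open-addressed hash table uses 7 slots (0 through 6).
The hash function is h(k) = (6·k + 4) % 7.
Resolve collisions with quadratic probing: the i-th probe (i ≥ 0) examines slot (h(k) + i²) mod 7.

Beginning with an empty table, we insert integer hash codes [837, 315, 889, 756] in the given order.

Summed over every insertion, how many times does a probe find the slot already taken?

3

Insert 837: h=0, slot 0 empty => index 0.
Insert 315: h=4, slot 4 empty => index 4.
Insert 889: h=4, slot 4 occupied => index 5.
Insert 756: h=4, slots 4,5 occupied => index 1.
Table: [837, 756, ., ., 315, 889, .]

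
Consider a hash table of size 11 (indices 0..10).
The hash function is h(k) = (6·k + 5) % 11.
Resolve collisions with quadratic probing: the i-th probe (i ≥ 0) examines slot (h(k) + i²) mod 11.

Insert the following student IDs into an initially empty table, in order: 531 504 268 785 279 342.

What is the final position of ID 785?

8

531: h=1 → slot 1
504: h=4 → slot 4
268: h=7 → slot 7
785: h=7, probe 7,8 → slot 8
279: h=7, probe 7,8,0 → slot 0
342: h=0, probe 0,1,4,9 → slot 9
Table: [279, 531, -, -, 504, -, -, 268, 785, 342, -]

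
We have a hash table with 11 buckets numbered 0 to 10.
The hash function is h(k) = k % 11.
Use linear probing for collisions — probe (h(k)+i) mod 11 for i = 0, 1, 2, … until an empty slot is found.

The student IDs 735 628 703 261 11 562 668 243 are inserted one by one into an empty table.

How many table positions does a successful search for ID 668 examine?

735: h=9 → slot 9
628: h=1 → slot 1
703: h=10 → slot 10
261: h=8 → slot 8
11: h=0 → slot 0
562: h=1, probe 1,2 → slot 2
668: h=8, probe 8,9,10,0,1,2,3 → slot 3
243: h=1, probe 1,2,3,4 → slot 4
Table: [11, 628, 562, 668, 243, ∅, ∅, ∅, 261, 735, 703]
Lookup 668: h=8, probe 8,9,10,0,1,2,3 → found at 3.

7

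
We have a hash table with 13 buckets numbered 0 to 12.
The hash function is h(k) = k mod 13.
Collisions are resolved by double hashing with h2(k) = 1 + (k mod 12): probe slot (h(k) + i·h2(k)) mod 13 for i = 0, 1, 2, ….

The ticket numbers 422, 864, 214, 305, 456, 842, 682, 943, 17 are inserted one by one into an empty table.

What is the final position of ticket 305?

12

422 hashes to 6; slot 6 is free → place at 6.
864 hashes to 6, h2=1; 6 taken → place at 7.
214 hashes to 6, h2=11; 6 taken → place at 4.
305 hashes to 6, h2=6; 6 taken → place at 12.
456 hashes to 1; slot 1 is free → place at 1.
842 hashes to 10; slot 10 is free → place at 10.
682 hashes to 6, h2=11; 6,4 taken → place at 2.
943 hashes to 7, h2=8; 7,2,10 taken → place at 5.
17 hashes to 4, h2=6; 4,10 taken → place at 3.
Table: [—, 456, 682, 17, 214, 943, 422, 864, —, —, 842, —, 305]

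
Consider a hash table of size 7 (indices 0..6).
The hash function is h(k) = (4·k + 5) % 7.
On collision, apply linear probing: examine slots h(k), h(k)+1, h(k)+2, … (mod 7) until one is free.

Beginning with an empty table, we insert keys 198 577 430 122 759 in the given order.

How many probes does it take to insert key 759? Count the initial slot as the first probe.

5

Insert 198: h=6, slot 6 empty => index 6.
Insert 577: h=3, slot 3 empty => index 3.
Insert 430: h=3, slot 3 occupied => index 4.
Insert 122: h=3, slots 3,4 occupied => index 5.
Insert 759: h=3, slots 3,4,5,6 occupied => index 0.
Table: [759, _, _, 577, 430, 122, 198]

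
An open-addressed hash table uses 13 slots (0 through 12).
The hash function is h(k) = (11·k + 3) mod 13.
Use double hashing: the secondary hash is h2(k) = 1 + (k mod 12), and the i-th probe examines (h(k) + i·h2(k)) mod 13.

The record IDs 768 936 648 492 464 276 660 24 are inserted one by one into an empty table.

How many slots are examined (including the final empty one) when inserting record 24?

6

Insert 768: h=1, slot 1 empty -> index 1.
Insert 936: h=3, slot 3 empty -> index 3.
Insert 648: h=7, slot 7 empty -> index 7.
Insert 492: h=7, h2=1, slot 7 occupied -> index 8.
Insert 464: h=11, slot 11 empty -> index 11.
Insert 276: h=10, slot 10 empty -> index 10.
Insert 660: h=9, slot 9 empty -> index 9.
Insert 24: h=7, h2=1, slots 7,8,9,10,11 occupied -> index 12.
Table: [_, 768, _, 936, _, _, _, 648, 492, 660, 276, 464, 24]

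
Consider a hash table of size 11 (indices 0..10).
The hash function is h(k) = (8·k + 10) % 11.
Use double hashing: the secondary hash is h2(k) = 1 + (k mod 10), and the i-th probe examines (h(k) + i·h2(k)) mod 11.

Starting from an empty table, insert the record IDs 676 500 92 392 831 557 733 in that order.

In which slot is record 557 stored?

Insert 676: h=6, slot 6 empty -> index 6.
Insert 500: h=6, h2=1, slot 6 occupied -> index 7.
Insert 92: h=9, slot 9 empty -> index 9.
Insert 392: h=0, slot 0 empty -> index 0.
Insert 831: h=3, slot 3 empty -> index 3.
Insert 557: h=0, h2=8, slot 0 occupied -> index 8.
Insert 733: h=0, h2=4, slot 0 occupied -> index 4.
Table: [392, -, -, 831, 733, -, 676, 500, 557, 92, -]

8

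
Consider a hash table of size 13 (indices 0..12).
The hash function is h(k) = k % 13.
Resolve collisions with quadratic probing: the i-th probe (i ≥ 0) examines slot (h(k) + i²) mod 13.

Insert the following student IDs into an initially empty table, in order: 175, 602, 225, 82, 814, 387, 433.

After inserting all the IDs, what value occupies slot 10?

175: h=6 -> slot 6
602: h=4 -> slot 4
225: h=4, probe 4,5 -> slot 5
82: h=4, probe 4,5,8 -> slot 8
814: h=8, probe 8,9 -> slot 9
387: h=10 -> slot 10
433: h=4, probe 4,5,8,0 -> slot 0
Table: [433, —, —, —, 602, 225, 175, —, 82, 814, 387, —, —]

387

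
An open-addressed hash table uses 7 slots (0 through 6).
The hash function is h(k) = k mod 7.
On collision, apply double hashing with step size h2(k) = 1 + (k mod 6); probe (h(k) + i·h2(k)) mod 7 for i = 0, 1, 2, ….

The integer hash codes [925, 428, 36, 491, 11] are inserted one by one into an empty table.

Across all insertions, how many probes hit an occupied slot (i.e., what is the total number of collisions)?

Insert 925: h=1, slot 1 empty -> index 1.
Insert 428: h=1, h2=3, slot 1 occupied -> index 4.
Insert 36: h=1, h2=1, slot 1 occupied -> index 2.
Insert 491: h=1, h2=6, slot 1 occupied -> index 0.
Insert 11: h=4, h2=6, slot 4 occupied -> index 3.
Table: [491, 925, 36, 11, 428, ., .]

4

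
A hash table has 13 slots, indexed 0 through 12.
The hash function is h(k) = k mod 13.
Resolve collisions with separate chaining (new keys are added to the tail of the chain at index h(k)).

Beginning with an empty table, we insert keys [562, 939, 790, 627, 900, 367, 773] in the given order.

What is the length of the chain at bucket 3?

Insert 562: h=3, bucket 3 empty -> new chain.
Insert 939: h=3, bucket 3 nonempty -> append to chain.
Insert 790: h=10, bucket 10 empty -> new chain.
Insert 627: h=3, bucket 3 nonempty -> append to chain.
Insert 900: h=3, bucket 3 nonempty -> append to chain.
Insert 367: h=3, bucket 3 nonempty -> append to chain.
Insert 773: h=6, bucket 6 empty -> new chain.
Final buckets:
0: .
1: .
2: .
3: 562 -> 939 -> 627 -> 900 -> 367
4: .
5: .
6: 773
7: .
8: .
9: .
10: 790
11: .
12: .

5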